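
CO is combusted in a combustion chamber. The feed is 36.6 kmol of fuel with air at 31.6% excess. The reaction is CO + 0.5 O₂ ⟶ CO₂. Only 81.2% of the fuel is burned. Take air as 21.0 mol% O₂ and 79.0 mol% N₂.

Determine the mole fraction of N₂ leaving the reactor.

Stoichiometric O₂ = 0.5 × 36.6 = 18.3 kmol; O₂ fed = 18.3 × 1.316 = 24.08 kmol.
N₂ fed = 24.08 × 79/21 = 90.6 kmol.
Fuel reacted = 0.812 × 36.6 → ξ = 29.72 kmol.
Outlet (n = n₀ + ν ξ):
  CO: 36.6 − 1(29.72) = 6.881
  O₂: 24.08 − 0.5(29.72) = 9.223
  N₂: 90.6 (inert)
  CO₂: 0 + 1(29.72) = 29.72
Total out = 136.4 kmol; y_N₂ = 90.6 / 136.4 = 0.6641.

0.664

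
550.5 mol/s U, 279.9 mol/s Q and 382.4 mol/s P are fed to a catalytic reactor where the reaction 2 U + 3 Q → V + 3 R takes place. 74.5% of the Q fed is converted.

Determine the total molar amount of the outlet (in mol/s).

1140 mol/s

Q reacted = 0.745 × 279.9 = 208.5 mol/s; ν_Q = −3, so ξ = 208.5/3 = 69.51 mol/s.
Outlet amounts (n = n₀ + ν ξ):
  U: 550.5 − 2(69.51) = 411.5
  Q: 279.9 − 3(69.51) = 71.37
  V: 0 + 1(69.51) = 69.51
  R: 0 + 3(69.51) = 208.5
  P: 382.4 (inert)
Total out = 411.5 + 71.37 + 69.51 + 208.5 + 382.4 = 1143 mol/s.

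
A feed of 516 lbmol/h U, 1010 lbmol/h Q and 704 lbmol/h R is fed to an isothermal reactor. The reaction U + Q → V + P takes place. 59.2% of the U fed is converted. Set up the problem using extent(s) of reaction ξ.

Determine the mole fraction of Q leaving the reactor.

0.316

U reacted = 0.592 × 516 = 305.5 lbmol/h; ν_U = −1, so ξ = 305.5/1 = 305.5 lbmol/h.
Outlet amounts (n = n₀ + ν ξ):
  U: 516 − 1(305.5) = 210.5
  Q: 1010 − 1(305.5) = 704.5
  V: 0 + 1(305.5) = 305.5
  P: 0 + 1(305.5) = 305.5
  R: 704 (inert)
Total out = 2230 lbmol/h; y_Q = 704.5 / 2230 = 0.3159.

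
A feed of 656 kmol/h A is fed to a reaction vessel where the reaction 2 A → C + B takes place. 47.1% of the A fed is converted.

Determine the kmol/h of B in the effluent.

154 kmol/h

A reacted = 0.471 × 656 = 309 kmol/h; ν_A = −2, so ξ = 309/2 = 154.5 kmol/h.
Outlet amounts (n = n₀ + ν ξ):
  A: 656 − 2(154.5) = 347
  C: 0 + 1(154.5) = 154.5
  B: 0 + 1(154.5) = 154.5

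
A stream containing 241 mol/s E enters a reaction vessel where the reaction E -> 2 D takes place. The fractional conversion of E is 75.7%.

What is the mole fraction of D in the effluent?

0.862

E reacted = 0.757 × 241 = 182.4 mol/s; ν_E = −1, so ξ = 182.4/1 = 182.4 mol/s.
Outlet amounts (n = n₀ + ν ξ):
  E: 241 − 1(182.4) = 58.56
  D: 0 + 2(182.4) = 364.9
Total out = 423.4 mol/s; y_D = 364.9 / 423.4 = 0.8617.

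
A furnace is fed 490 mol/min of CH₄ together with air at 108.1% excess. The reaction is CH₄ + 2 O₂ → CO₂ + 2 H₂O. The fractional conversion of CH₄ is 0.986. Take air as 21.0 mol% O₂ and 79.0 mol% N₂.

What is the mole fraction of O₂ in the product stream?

0.105

Stoichiometric O₂ = 2 × 490 = 980 mol/min; O₂ fed = 980 × 2.081 = 2039 mol/min.
N₂ fed = 2039 × 79/21 = 7672 mol/min.
Fuel reacted = 0.986 × 490 → ξ = 483.1 mol/min.
Outlet (n = n₀ + ν ξ):
  CH₄: 490 − 1(483.1) = 6.86
  O₂: 2039 − 2(483.1) = 1073
  N₂: 7672 (inert)
  CO₂: 0 + 1(483.1) = 483.1
  H₂O: 0 + 2(483.1) = 966.3
Total out = 10200 mol/min; y_O₂ = 1073 / 10200 = 0.1052.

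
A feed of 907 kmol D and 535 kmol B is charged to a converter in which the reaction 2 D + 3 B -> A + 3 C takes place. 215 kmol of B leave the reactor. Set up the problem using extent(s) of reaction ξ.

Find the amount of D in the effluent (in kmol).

For B: n = n₀ − 3ξ → 215 = 535 − 3ξ, giving ξ = 106.7 kmol.
Outlet amounts (n = n₀ + ν ξ):
  D: 907 − 2(106.7) = 693.7
  B: 535 − 3(106.7) = 215
  A: 0 + 1(106.7) = 106.7
  C: 0 + 3(106.7) = 320

694 kmol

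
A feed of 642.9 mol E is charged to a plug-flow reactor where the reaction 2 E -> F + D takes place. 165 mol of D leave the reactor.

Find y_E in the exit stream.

0.487

For D: n = n₀ + 1ξ → 165 = 0 + 1ξ, giving ξ = 165 mol.
Outlet amounts (n = n₀ + ν ξ):
  E: 642.9 − 2(165) = 312.9
  F: 0 + 1(165) = 165
  D: 0 + 1(165) = 165
Total out = 642.9 mol; y_E = 312.9 / 642.9 = 0.4867.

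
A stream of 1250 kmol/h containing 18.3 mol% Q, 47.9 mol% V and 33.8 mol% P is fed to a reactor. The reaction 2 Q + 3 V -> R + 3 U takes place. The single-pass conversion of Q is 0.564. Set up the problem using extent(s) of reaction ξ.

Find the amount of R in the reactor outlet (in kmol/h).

Q reacted = 0.564 × 228.8 = 129 kmol/h; ν_Q = −2, so ξ = 129/2 = 64.51 kmol/h.
Outlet amounts (n = n₀ + ν ξ):
  Q: 228.8 − 2(64.51) = 99.74
  V: 598.8 − 3(64.51) = 405.2
  R: 0 + 1(64.51) = 64.51
  U: 0 + 3(64.51) = 193.5
  P: 422.5 (inert)

64.5 kmol/h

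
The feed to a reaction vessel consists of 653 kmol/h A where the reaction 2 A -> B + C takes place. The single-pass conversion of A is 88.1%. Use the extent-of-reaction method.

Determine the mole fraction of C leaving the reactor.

0.441

A reacted = 0.881 × 653 = 575.3 kmol/h; ν_A = −2, so ξ = 575.3/2 = 287.6 kmol/h.
Outlet amounts (n = n₀ + ν ξ):
  A: 653 − 2(287.6) = 77.71
  B: 0 + 1(287.6) = 287.6
  C: 0 + 1(287.6) = 287.6
Total out = 653 kmol/h; y_C = 287.6 / 653 = 0.4405.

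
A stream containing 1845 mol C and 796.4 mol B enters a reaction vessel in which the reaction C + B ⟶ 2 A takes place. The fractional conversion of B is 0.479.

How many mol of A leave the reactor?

763 mol

B reacted = 0.479 × 796.4 = 381.5 mol; ν_B = −1, so ξ = 381.5/1 = 381.5 mol.
Outlet amounts (n = n₀ + ν ξ):
  C: 1845 − 1(381.5) = 1464
  B: 796.4 − 1(381.5) = 414.9
  A: 0 + 2(381.5) = 763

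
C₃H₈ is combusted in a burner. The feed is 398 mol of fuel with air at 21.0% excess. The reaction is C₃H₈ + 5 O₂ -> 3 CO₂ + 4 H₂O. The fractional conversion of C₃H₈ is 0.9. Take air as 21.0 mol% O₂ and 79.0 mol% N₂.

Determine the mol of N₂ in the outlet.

Stoichiometric O₂ = 5 × 398 = 1990 mol; O₂ fed = 1990 × 1.210 = 2408 mol.
N₂ fed = 2408 × 79/21 = 9058 mol.
Fuel reacted = 0.9 × 398 → ξ = 358.2 mol.
Outlet (n = n₀ + ν ξ):
  C₃H₈: 398 − 1(358.2) = 39.8
  O₂: 2408 − 5(358.2) = 616.9
  N₂: 9058 (inert)
  CO₂: 0 + 3(358.2) = 1075
  H₂O: 0 + 4(358.2) = 1433

9060 mol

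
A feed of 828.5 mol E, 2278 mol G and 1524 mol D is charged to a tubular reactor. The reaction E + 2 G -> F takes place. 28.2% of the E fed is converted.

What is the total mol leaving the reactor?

4160 mol

E reacted = 0.282 × 828.5 = 233.6 mol; ν_E = −1, so ξ = 233.6/1 = 233.6 mol.
Outlet amounts (n = n₀ + ν ξ):
  E: 828.5 − 1(233.6) = 594.9
  G: 2278 − 2(233.6) = 1811
  F: 0 + 1(233.6) = 233.6
  D: 1524 (inert)
Total out = 594.9 + 1811 + 233.6 + 1524 = 4163 mol.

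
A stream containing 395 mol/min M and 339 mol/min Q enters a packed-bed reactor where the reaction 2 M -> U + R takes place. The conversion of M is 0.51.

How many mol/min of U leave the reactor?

101 mol/min

M reacted = 0.51 × 395 = 201.5 mol/min; ν_M = −2, so ξ = 201.5/2 = 100.7 mol/min.
Outlet amounts (n = n₀ + ν ξ):
  M: 395 − 2(100.7) = 193.5
  U: 0 + 1(100.7) = 100.7
  R: 0 + 1(100.7) = 100.7
  Q: 339 (inert)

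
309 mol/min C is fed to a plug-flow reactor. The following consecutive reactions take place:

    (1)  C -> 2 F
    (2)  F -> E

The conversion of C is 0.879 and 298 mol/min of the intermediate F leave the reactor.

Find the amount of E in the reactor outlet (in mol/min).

245 mol/min

Conversion of C: C consumed = 1ξ₁ = 0.879 × 309 → ξ₁ = 271.6 mol/min.
F balance: n_F = 0 + 2ξ₁ − 1ξ₂ = 298 → ξ₂ = (2·271.6 − 298)/1 = 245.2 mol/min.
Outlet amounts (n = n₀ + Σ ν·ξ):
  C: 309 − 1(271.6) = 37.39
  F: 0 + 2(271.6) − 1(245.2) = 298
  E: 0 + 1(245.2) = 245.2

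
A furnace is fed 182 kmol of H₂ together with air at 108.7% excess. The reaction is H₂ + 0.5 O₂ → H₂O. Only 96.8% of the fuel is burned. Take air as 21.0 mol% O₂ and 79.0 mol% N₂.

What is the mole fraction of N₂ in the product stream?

Stoichiometric O₂ = 0.5 × 182 = 91 kmol; O₂ fed = 91 × 2.087 = 189.9 kmol.
N₂ fed = 189.9 × 79/21 = 714.4 kmol.
Fuel reacted = 0.968 × 182 → ξ = 176.2 kmol.
Outlet (n = n₀ + ν ξ):
  H₂: 182 − 1(176.2) = 5.824
  O₂: 189.9 − 0.5(176.2) = 101.8
  N₂: 714.4 (inert)
  H₂O: 0 + 1(176.2) = 176.2
Total out = 998.3 kmol; y_N₂ = 714.4 / 998.3 = 0.7157.

0.716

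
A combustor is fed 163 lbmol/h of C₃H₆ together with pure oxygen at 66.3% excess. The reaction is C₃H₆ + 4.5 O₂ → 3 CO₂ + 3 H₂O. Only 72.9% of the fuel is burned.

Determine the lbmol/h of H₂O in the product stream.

356 lbmol/h

Stoichiometric O₂ = 4.5 × 163 = 733.5 lbmol/h; O₂ fed = 733.5 × 1.663 = 1220 lbmol/h.
Fuel reacted = 0.729 × 163 → ξ = 118.8 lbmol/h.
Outlet (n = n₀ + ν ξ):
  C₃H₆: 163 − 1(118.8) = 44.17
  O₂: 1220 − 4.5(118.8) = 685.1
  CO₂: 0 + 3(118.8) = 356.5
  H₂O: 0 + 3(118.8) = 356.5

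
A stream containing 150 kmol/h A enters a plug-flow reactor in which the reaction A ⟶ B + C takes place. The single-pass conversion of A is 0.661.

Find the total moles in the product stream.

A reacted = 0.661 × 150 = 99.15 kmol/h; ν_A = −1, so ξ = 99.15/1 = 99.15 kmol/h.
Outlet amounts (n = n₀ + ν ξ):
  A: 150 − 1(99.15) = 50.85
  B: 0 + 1(99.15) = 99.15
  C: 0 + 1(99.15) = 99.15
Total out = 50.85 + 99.15 + 99.15 = 249.2 kmol/h.

249 kmol/h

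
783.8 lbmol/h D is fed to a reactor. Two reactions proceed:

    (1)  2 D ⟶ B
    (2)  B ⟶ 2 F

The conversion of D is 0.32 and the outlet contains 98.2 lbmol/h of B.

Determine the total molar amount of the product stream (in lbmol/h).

686 lbmol/h

Conversion of D: D consumed = 2ξ₁ = 0.32 × 783.8 → ξ₁ = 125.4 lbmol/h.
B balance: n_B = 0 + 1ξ₁ − 1ξ₂ = 98.2 → ξ₂ = (1·125.4 − 98.2)/1 = 27.21 lbmol/h.
Outlet amounts (n = n₀ + Σ ν·ξ):
  D: 783.8 − 2(125.4) = 533
  B: 0 + 1(125.4) − 1(27.21) = 98.2
  F: 0 + 2(27.21) = 54.42
Total out = 533 + 98.2 + 54.42 = 685.6 lbmol/h.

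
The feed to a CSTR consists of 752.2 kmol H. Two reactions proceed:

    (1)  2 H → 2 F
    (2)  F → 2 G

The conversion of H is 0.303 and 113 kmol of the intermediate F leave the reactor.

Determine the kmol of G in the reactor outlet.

230 kmol

Conversion of H: H consumed = 2ξ₁ = 0.303 × 752.2 → ξ₁ = 114 kmol.
F balance: n_F = 0 + 2ξ₁ − 1ξ₂ = 113 → ξ₂ = (2·114 − 113)/1 = 114.9 kmol.
Outlet amounts (n = n₀ + Σ ν·ξ):
  H: 752.2 − 2(114) = 524.3
  F: 0 + 2(114) − 1(114.9) = 113
  G: 0 + 2(114.9) = 229.8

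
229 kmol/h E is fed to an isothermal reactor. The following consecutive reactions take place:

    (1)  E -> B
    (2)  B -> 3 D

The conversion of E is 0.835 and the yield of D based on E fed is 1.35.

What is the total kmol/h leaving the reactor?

435 kmol/h

Conversion of E: E consumed = 1ξ₁ = 0.835 × 229 → ξ₁ = 191.2 kmol/h.
Yield of D: 3ξ₂ / 229 = 1.35 → ξ₂ = 103.1 kmol/h.
Outlet amounts (n = n₀ + Σ ν·ξ):
  E: 229 − 1(191.2) = 37.78
  B: 0 + 1(191.2) − 1(103.1) = 88.16
  D: 0 + 3(103.1) = 309.2
Total out = 37.78 + 88.16 + 309.2 = 435.1 kmol/h.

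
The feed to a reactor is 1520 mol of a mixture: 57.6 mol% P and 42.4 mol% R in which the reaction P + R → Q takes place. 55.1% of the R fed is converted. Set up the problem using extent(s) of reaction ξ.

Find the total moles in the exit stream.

R reacted = 0.551 × 644.5 = 355.1 mol; ν_R = −1, so ξ = 355.1/1 = 355.1 mol.
Outlet amounts (n = n₀ + ν ξ):
  P: 875.5 − 1(355.1) = 520.4
  R: 644.5 − 1(355.1) = 289.4
  Q: 0 + 1(355.1) = 355.1
Total out = 520.4 + 289.4 + 355.1 = 1165 mol.

1160 mol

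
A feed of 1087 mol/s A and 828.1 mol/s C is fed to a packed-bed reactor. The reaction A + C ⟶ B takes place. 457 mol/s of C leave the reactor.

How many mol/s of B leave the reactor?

For C: n = n₀ − 1ξ → 457 = 828.1 − 1ξ, giving ξ = 371.1 mol/s.
Outlet amounts (n = n₀ + ν ξ):
  A: 1087 − 1(371.1) = 715.9
  C: 828.1 − 1(371.1) = 457
  B: 0 + 1(371.1) = 371.1

371 mol/s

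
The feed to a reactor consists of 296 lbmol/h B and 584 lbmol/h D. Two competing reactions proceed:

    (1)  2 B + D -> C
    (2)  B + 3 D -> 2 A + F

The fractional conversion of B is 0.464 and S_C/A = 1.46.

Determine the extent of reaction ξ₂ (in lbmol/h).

Conversion of B: B consumed = 0.464 × 296 = 137.3 lbmol/h = 2ξ₁ + 1ξ₂.
Selectivity: 1ξ₁ / (2ξ₂) = 1.46 → ξ₁ = 2.92 ξ₂.
Substitute: (2·2.92 + 1) ξ₂ = 137.3 → ξ₂ = 20.08 lbmol/h, ξ₁ = 58.63 lbmol/h.
Outlet amounts (n = n₀ + Σ ν·ξ):
  B: 296 − 2(58.63) − 1(20.08) = 158.7
  D: 584 − 1(58.63) − 3(20.08) = 465.1
  C: 0 + 1(58.63) = 58.63
  A: 0 + 2(20.08) = 40.16
  F: 0 + 1(20.08) = 20.08

ξ₂ = 20.1 lbmol/h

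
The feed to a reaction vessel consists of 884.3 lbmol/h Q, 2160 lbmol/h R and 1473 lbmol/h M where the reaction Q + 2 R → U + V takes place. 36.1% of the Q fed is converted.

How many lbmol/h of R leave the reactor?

Q reacted = 0.361 × 884.3 = 319.2 lbmol/h; ν_Q = −1, so ξ = 319.2/1 = 319.2 lbmol/h.
Outlet amounts (n = n₀ + ν ξ):
  Q: 884.3 − 1(319.2) = 565.1
  R: 2160 − 2(319.2) = 1522
  U: 0 + 1(319.2) = 319.2
  V: 0 + 1(319.2) = 319.2
  M: 1473 (inert)

1520 lbmol/h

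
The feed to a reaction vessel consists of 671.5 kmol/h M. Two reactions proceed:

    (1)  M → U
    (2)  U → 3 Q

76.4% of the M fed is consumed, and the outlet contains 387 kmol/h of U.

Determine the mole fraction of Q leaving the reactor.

0.409

Conversion of M: M consumed = 1ξ₁ = 0.764 × 671.5 → ξ₁ = 513 kmol/h.
U balance: n_U = 0 + 1ξ₁ − 1ξ₂ = 387 → ξ₂ = (1·513 − 387)/1 = 126 kmol/h.
Outlet amounts (n = n₀ + Σ ν·ξ):
  M: 671.5 − 1(513) = 158.5
  U: 0 + 1(513) − 1(126) = 387
  Q: 0 + 3(126) = 378.1
Total out = 923.6 kmol/h; y_Q = 378.1 / 923.6 = 0.4094.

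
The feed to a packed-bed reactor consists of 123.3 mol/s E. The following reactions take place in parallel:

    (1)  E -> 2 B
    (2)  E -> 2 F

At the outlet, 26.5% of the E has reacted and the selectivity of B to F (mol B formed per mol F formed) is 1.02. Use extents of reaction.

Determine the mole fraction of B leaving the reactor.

0.212

Conversion of E: E consumed = 0.265 × 123.3 = 32.67 mol/s = 1ξ₁ + 1ξ₂.
Selectivity: 2ξ₁ / (2ξ₂) = 1.02 → ξ₁ = 1.02 ξ₂.
Substitute: (1·1.02 + 1) ξ₂ = 32.67 → ξ₂ = 16.18 mol/s, ξ₁ = 16.5 mol/s.
Outlet amounts (n = n₀ + Σ ν·ξ):
  E: 123.3 − 1(16.5) − 1(16.18) = 90.63
  B: 0 + 2(16.5) = 33
  F: 0 + 2(16.18) = 32.35
Total out = 156 mol/s; y_B = 33 / 156 = 0.2116.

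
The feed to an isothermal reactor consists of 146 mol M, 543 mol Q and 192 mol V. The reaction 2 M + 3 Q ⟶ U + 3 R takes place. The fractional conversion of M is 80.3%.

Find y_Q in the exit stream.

M reacted = 0.803 × 146 = 117.2 mol; ν_M = −2, so ξ = 117.2/2 = 58.62 mol.
Outlet amounts (n = n₀ + ν ξ):
  M: 146 − 2(58.62) = 28.76
  Q: 543 − 3(58.62) = 367.1
  U: 0 + 1(58.62) = 58.62
  R: 0 + 3(58.62) = 175.9
  V: 192 (inert)
Total out = 822.4 mol; y_Q = 367.1 / 822.4 = 0.4464.

0.446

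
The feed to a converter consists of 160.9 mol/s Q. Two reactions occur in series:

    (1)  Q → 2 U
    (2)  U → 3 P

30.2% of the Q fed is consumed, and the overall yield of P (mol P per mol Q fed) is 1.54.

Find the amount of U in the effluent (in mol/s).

14.6 mol/s

Conversion of Q: Q consumed = 1ξ₁ = 0.302 × 160.9 → ξ₁ = 48.59 mol/s.
Yield of P: 3ξ₂ / 160.9 = 1.54 → ξ₂ = 82.6 mol/s.
Outlet amounts (n = n₀ + Σ ν·ξ):
  Q: 160.9 − 1(48.59) = 112.3
  U: 0 + 2(48.59) − 1(82.6) = 14.59
  P: 0 + 3(82.6) = 247.8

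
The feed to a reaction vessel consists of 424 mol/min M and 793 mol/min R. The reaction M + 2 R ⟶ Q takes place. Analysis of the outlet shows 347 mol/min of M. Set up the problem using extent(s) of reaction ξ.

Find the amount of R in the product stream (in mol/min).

639 mol/min

For M: n = n₀ − 1ξ → 347 = 424 − 1ξ, giving ξ = 77 mol/min.
Outlet amounts (n = n₀ + ν ξ):
  M: 424 − 1(77) = 347
  R: 793 − 2(77) = 639
  Q: 0 + 1(77) = 77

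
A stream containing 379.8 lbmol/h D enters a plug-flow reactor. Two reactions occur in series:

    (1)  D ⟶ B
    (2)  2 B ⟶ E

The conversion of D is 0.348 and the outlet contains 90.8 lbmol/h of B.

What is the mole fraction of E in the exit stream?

0.0576

Conversion of D: D consumed = 1ξ₁ = 0.348 × 379.8 → ξ₁ = 132.2 lbmol/h.
B balance: n_B = 0 + 1ξ₁ − 2ξ₂ = 90.8 → ξ₂ = (1·132.2 − 90.8)/2 = 20.69 lbmol/h.
Outlet amounts (n = n₀ + Σ ν·ξ):
  D: 379.8 − 1(132.2) = 247.6
  B: 0 + 1(132.2) − 2(20.69) = 90.8
  E: 0 + 1(20.69) = 20.69
Total out = 359.1 lbmol/h; y_E = 20.69 / 359.1 = 0.0576.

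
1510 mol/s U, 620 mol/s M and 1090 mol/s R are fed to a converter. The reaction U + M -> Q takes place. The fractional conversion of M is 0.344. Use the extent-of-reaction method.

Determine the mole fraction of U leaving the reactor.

M reacted = 0.344 × 620 = 213.3 mol/s; ν_M = −1, so ξ = 213.3/1 = 213.3 mol/s.
Outlet amounts (n = n₀ + ν ξ):
  U: 1510 − 1(213.3) = 1297
  M: 620 − 1(213.3) = 406.7
  Q: 0 + 1(213.3) = 213.3
  R: 1090 (inert)
Total out = 3007 mol/s; y_U = 1297 / 3007 = 0.4313.

0.431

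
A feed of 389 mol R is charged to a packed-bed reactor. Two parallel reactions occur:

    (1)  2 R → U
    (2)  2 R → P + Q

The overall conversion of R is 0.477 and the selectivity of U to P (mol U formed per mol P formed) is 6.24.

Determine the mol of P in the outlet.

Conversion of R: R consumed = 0.477 × 389 = 185.6 mol = 2ξ₁ + 2ξ₂.
Selectivity: 1ξ₁ / (1ξ₂) = 6.24 → ξ₁ = 6.24 ξ₂.
Substitute: (2·6.24 + 2) ξ₂ = 185.6 → ξ₂ = 12.81 mol, ξ₁ = 79.96 mol.
Outlet amounts (n = n₀ + Σ ν·ξ):
  R: 389 − 2(79.96) − 2(12.81) = 203.4
  U: 0 + 1(79.96) = 79.96
  P: 0 + 1(12.81) = 12.81
  Q: 0 + 1(12.81) = 12.81

12.8 mol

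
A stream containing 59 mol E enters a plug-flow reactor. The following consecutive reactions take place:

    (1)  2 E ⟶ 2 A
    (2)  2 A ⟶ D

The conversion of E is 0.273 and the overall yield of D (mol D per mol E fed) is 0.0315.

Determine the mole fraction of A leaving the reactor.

Conversion of E: E consumed = 2ξ₁ = 0.273 × 59 → ξ₁ = 8.054 mol.
Yield of D: 1ξ₂ / 59 = 0.0315 → ξ₂ = 1.859 mol.
Outlet amounts (n = n₀ + Σ ν·ξ):
  E: 59 − 2(8.054) = 42.89
  A: 0 + 2(8.054) − 2(1.859) = 12.39
  D: 0 + 1(1.859) = 1.859
Total out = 57.14 mol; y_A = 12.39 / 57.14 = 0.2168.

0.217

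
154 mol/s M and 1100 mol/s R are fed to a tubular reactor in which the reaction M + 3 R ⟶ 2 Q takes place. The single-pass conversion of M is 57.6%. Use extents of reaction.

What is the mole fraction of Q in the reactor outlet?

M reacted = 0.576 × 154 = 88.7 mol/s; ν_M = −1, so ξ = 88.7/1 = 88.7 mol/s.
Outlet amounts (n = n₀ + ν ξ):
  M: 154 − 1(88.7) = 65.3
  R: 1100 − 3(88.7) = 833.9
  Q: 0 + 2(88.7) = 177.4
Total out = 1077 mol/s; y_Q = 177.4 / 1077 = 0.1648.

0.165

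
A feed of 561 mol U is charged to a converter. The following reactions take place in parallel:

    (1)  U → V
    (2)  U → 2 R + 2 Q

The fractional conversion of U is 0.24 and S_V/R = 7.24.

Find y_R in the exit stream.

0.0296

Conversion of U: U consumed = 0.24 × 561 = 134.6 mol = 1ξ₁ + 1ξ₂.
Selectivity: 1ξ₁ / (2ξ₂) = 7.24 → ξ₁ = 14.48 ξ₂.
Substitute: (1·14.48 + 1) ξ₂ = 134.6 → ξ₂ = 8.698 mol, ξ₁ = 125.9 mol.
Outlet amounts (n = n₀ + Σ ν·ξ):
  U: 561 − 1(125.9) − 1(8.698) = 426.4
  V: 0 + 1(125.9) = 125.9
  R: 0 + 2(8.698) = 17.4
  Q: 0 + 2(8.698) = 17.4
Total out = 587.1 mol; y_R = 17.4 / 587.1 = 0.02963.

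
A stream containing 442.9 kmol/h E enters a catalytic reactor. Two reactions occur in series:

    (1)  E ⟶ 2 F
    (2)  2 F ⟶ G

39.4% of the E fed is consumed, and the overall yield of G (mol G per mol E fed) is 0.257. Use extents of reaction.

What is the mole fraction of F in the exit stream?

0.241

Conversion of E: E consumed = 1ξ₁ = 0.394 × 442.9 → ξ₁ = 174.5 kmol/h.
Yield of G: 1ξ₂ / 442.9 = 0.257 → ξ₂ = 113.8 kmol/h.
Outlet amounts (n = n₀ + Σ ν·ξ):
  E: 442.9 − 1(174.5) = 268.4
  F: 0 + 2(174.5) − 2(113.8) = 121.4
  G: 0 + 1(113.8) = 113.8
Total out = 503.6 kmol/h; y_F = 121.4 / 503.6 = 0.241.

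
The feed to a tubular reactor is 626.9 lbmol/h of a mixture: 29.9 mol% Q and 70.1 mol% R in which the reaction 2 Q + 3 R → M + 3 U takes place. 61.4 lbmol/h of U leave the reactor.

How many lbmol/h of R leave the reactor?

For U: n = n₀ + 3ξ → 61.4 = 0 + 3ξ, giving ξ = 20.47 lbmol/h.
Outlet amounts (n = n₀ + ν ξ):
  Q: 187.4 − 2(20.47) = 146.5
  R: 439.5 − 3(20.47) = 378.1
  M: 0 + 1(20.47) = 20.47
  U: 0 + 3(20.47) = 61.4

378 lbmol/h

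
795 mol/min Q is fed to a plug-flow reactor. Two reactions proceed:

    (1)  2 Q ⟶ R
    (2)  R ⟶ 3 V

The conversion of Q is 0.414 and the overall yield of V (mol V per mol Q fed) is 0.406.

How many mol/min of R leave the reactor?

57 mol/min

Conversion of Q: Q consumed = 2ξ₁ = 0.414 × 795 → ξ₁ = 164.6 mol/min.
Yield of V: 3ξ₂ / 795 = 0.406 → ξ₂ = 107.6 mol/min.
Outlet amounts (n = n₀ + Σ ν·ξ):
  Q: 795 − 2(164.6) = 465.9
  R: 0 + 1(164.6) − 1(107.6) = 56.97
  V: 0 + 3(107.6) = 322.8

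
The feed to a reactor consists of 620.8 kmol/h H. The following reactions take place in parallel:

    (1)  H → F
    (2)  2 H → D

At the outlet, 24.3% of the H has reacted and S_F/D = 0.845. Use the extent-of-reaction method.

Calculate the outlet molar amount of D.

Conversion of H: H consumed = 0.243 × 620.8 = 150.9 kmol/h = 1ξ₁ + 2ξ₂.
Selectivity: 1ξ₁ / (1ξ₂) = 0.845 → ξ₁ = 0.845 ξ₂.
Substitute: (1·0.845 + 2) ξ₂ = 150.9 → ξ₂ = 53.02 kmol/h, ξ₁ = 44.81 kmol/h.
Outlet amounts (n = n₀ + Σ ν·ξ):
  H: 620.8 − 1(44.81) − 2(53.02) = 469.9
  F: 0 + 1(44.81) = 44.81
  D: 0 + 1(53.02) = 53.02

53 kmol/h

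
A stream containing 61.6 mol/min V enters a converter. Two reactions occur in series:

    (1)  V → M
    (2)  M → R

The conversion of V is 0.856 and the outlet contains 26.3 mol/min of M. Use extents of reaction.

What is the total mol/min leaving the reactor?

Conversion of V: V consumed = 1ξ₁ = 0.856 × 61.6 → ξ₁ = 52.73 mol/min.
M balance: n_M = 0 + 1ξ₁ − 1ξ₂ = 26.3 → ξ₂ = (1·52.73 − 26.3)/1 = 26.43 mol/min.
Outlet amounts (n = n₀ + Σ ν·ξ):
  V: 61.6 − 1(52.73) = 8.87
  M: 0 + 1(52.73) − 1(26.43) = 26.3
  R: 0 + 1(26.43) = 26.43
Total out = 8.87 + 26.3 + 26.43 = 61.6 mol/min.

61.6 mol/min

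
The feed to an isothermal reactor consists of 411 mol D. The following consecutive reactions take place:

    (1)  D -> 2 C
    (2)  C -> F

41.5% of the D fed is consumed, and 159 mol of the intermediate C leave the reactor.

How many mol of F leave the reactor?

Conversion of D: D consumed = 1ξ₁ = 0.415 × 411 → ξ₁ = 170.6 mol.
C balance: n_C = 0 + 2ξ₁ − 1ξ₂ = 159 → ξ₂ = (2·170.6 − 159)/1 = 182.1 mol.
Outlet amounts (n = n₀ + Σ ν·ξ):
  D: 411 − 1(170.6) = 240.4
  C: 0 + 2(170.6) − 1(182.1) = 159
  F: 0 + 1(182.1) = 182.1

182 mol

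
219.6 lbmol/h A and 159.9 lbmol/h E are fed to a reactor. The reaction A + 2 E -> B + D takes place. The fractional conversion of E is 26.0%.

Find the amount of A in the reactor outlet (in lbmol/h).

199 lbmol/h

E reacted = 0.26 × 159.9 = 41.57 lbmol/h; ν_E = −2, so ξ = 41.57/2 = 20.79 lbmol/h.
Outlet amounts (n = n₀ + ν ξ):
  A: 219.6 − 1(20.79) = 198.8
  E: 159.9 − 2(20.79) = 118.3
  B: 0 + 1(20.79) = 20.79
  D: 0 + 1(20.79) = 20.79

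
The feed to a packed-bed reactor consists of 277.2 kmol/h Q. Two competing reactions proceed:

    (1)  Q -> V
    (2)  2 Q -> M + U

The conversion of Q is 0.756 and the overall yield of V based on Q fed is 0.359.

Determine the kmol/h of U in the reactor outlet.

55 kmol/h

Yield of V: 1ξ₁ / 277.2 = 0.359 → ξ₁ = 99.51 kmol/h.
Conversion of Q: 1ξ₁ + 2ξ₂ = 0.756 × 277.2 = 209.6 → ξ₂ = 55.02 kmol/h.
Outlet amounts (n = n₀ + Σ ν·ξ):
  Q: 277.2 − 1(99.51) − 2(55.02) = 67.64
  V: 0 + 1(99.51) = 99.51
  M: 0 + 1(55.02) = 55.02
  U: 0 + 1(55.02) = 55.02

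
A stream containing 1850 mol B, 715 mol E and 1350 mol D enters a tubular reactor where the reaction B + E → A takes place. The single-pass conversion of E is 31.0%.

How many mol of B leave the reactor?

E reacted = 0.31 × 715 = 221.7 mol; ν_E = −1, so ξ = 221.7/1 = 221.7 mol.
Outlet amounts (n = n₀ + ν ξ):
  B: 1850 − 1(221.7) = 1628
  E: 715 − 1(221.7) = 493.4
  A: 0 + 1(221.7) = 221.7
  D: 1350 (inert)

1630 mol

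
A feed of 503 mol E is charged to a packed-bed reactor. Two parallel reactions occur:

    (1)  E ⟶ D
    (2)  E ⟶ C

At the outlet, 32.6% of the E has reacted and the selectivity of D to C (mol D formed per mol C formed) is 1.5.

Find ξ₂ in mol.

Conversion of E: E consumed = 0.326 × 503 = 164 mol = 1ξ₁ + 1ξ₂.
Selectivity: 1ξ₁ / (1ξ₂) = 1.5 → ξ₁ = 1.5 ξ₂.
Substitute: (1·1.5 + 1) ξ₂ = 164 → ξ₂ = 65.59 mol, ξ₁ = 98.39 mol.
Outlet amounts (n = n₀ + Σ ν·ξ):
  E: 503 − 1(98.39) − 1(65.59) = 339
  D: 0 + 1(98.39) = 98.39
  C: 0 + 1(65.59) = 65.59

ξ₂ = 65.6 mol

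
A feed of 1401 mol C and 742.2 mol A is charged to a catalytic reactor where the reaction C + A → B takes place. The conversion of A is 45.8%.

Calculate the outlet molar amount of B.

A reacted = 0.458 × 742.2 = 339.9 mol; ν_A = −1, so ξ = 339.9/1 = 339.9 mol.
Outlet amounts (n = n₀ + ν ξ):
  C: 1401 − 1(339.9) = 1061
  A: 742.2 − 1(339.9) = 402.3
  B: 0 + 1(339.9) = 339.9

340 mol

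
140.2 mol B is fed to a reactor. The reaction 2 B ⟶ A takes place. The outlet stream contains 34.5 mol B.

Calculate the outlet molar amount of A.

52.8 mol

For B: n = n₀ − 2ξ → 34.5 = 140.2 − 2ξ, giving ξ = 52.85 mol.
Outlet amounts (n = n₀ + ν ξ):
  B: 140.2 − 2(52.85) = 34.5
  A: 0 + 1(52.85) = 52.85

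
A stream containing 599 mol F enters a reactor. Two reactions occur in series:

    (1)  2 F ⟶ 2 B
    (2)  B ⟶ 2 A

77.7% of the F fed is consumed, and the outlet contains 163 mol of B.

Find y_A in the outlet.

Conversion of F: F consumed = 2ξ₁ = 0.777 × 599 → ξ₁ = 232.7 mol.
B balance: n_B = 0 + 2ξ₁ − 1ξ₂ = 163 → ξ₂ = (2·232.7 − 163)/1 = 302.4 mol.
Outlet amounts (n = n₀ + Σ ν·ξ):
  F: 599 − 2(232.7) = 133.6
  B: 0 + 2(232.7) − 1(302.4) = 163
  A: 0 + 2(302.4) = 604.8
Total out = 901.4 mol; y_A = 604.8 / 901.4 = 0.671.

0.671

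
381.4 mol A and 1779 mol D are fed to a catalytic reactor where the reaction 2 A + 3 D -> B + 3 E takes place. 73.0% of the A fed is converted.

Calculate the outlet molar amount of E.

A reacted = 0.73 × 381.4 = 278.4 mol; ν_A = −2, so ξ = 278.4/2 = 139.2 mol.
Outlet amounts (n = n₀ + ν ξ):
  A: 381.4 − 2(139.2) = 103
  D: 1779 − 3(139.2) = 1361
  B: 0 + 1(139.2) = 139.2
  E: 0 + 3(139.2) = 417.6

418 mol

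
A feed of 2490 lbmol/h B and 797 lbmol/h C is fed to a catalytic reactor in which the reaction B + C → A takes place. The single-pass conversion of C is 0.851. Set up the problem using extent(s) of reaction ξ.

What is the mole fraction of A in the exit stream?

C reacted = 0.851 × 797 = 678.2 lbmol/h; ν_C = −1, so ξ = 678.2/1 = 678.2 lbmol/h.
Outlet amounts (n = n₀ + ν ξ):
  B: 2490 − 1(678.2) = 1812
  C: 797 − 1(678.2) = 118.8
  A: 0 + 1(678.2) = 678.2
Total out = 2609 lbmol/h; y_A = 678.2 / 2609 = 0.26.

0.26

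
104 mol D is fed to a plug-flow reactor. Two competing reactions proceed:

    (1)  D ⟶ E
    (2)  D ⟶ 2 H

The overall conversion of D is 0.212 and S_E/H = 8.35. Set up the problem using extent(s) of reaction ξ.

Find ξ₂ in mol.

ξ₂ = 1.25 mol

Conversion of D: D consumed = 0.212 × 104 = 22.05 mol = 1ξ₁ + 1ξ₂.
Selectivity: 1ξ₁ / (2ξ₂) = 8.35 → ξ₁ = 16.7 ξ₂.
Substitute: (1·16.7 + 1) ξ₂ = 22.05 → ξ₂ = 1.246 mol, ξ₁ = 20.8 mol.
Outlet amounts (n = n₀ + Σ ν·ξ):
  D: 104 − 1(20.8) − 1(1.246) = 81.95
  E: 0 + 1(20.8) = 20.8
  H: 0 + 2(1.246) = 2.491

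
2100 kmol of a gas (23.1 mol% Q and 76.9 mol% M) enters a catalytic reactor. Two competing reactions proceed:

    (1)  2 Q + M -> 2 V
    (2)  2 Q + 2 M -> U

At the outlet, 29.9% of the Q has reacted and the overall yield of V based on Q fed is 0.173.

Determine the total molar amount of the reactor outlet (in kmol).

1970 kmol

Yield of V: 2ξ₁ / 485.1 = 0.173 → ξ₁ = 41.96 kmol.
Conversion of Q: 2ξ₁ + 2ξ₂ = 0.299 × 485.1 = 145 → ξ₂ = 30.56 kmol.
Outlet amounts (n = n₀ + Σ ν·ξ):
  Q: 485.1 − 2(41.96) − 2(30.56) = 340.1
  M: 1615 − 1(41.96) − 2(30.56) = 1512
  V: 0 + 2(41.96) = 83.92
  U: 0 + 1(30.56) = 30.56
Total out = 340.1 + 1512 + 83.92 + 30.56 = 1966 kmol.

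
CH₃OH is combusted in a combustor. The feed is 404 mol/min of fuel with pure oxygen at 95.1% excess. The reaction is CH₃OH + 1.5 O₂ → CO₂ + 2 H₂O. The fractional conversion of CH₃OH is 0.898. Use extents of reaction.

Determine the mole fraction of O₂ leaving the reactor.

0.361

Stoichiometric O₂ = 1.5 × 404 = 606 mol/min; O₂ fed = 606 × 1.951 = 1182 mol/min.
Fuel reacted = 0.898 × 404 → ξ = 362.8 mol/min.
Outlet (n = n₀ + ν ξ):
  CH₃OH: 404 − 1(362.8) = 41.21
  O₂: 1182 − 1.5(362.8) = 638.1
  CO₂: 0 + 1(362.8) = 362.8
  H₂O: 0 + 2(362.8) = 725.6
Total out = 1768 mol/min; y_O₂ = 638.1 / 1768 = 0.361.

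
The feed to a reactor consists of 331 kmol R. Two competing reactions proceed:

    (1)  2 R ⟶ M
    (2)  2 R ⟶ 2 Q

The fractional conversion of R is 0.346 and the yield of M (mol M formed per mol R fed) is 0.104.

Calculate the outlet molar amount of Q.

Yield of M: 1ξ₁ / 331 = 0.104 → ξ₁ = 34.42 kmol.
Conversion of R: 2ξ₁ + 2ξ₂ = 0.346 × 331 = 114.5 → ξ₂ = 22.84 kmol.
Outlet amounts (n = n₀ + Σ ν·ξ):
  R: 331 − 2(34.42) − 2(22.84) = 216.5
  M: 0 + 1(34.42) = 34.42
  Q: 0 + 2(22.84) = 45.68

45.7 kmol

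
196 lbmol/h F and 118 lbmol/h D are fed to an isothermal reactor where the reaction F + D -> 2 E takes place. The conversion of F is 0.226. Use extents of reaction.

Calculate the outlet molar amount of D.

73.7 lbmol/h

F reacted = 0.226 × 196 = 44.3 lbmol/h; ν_F = −1, so ξ = 44.3/1 = 44.3 lbmol/h.
Outlet amounts (n = n₀ + ν ξ):
  F: 196 − 1(44.3) = 151.7
  D: 118 − 1(44.3) = 73.7
  E: 0 + 2(44.3) = 88.59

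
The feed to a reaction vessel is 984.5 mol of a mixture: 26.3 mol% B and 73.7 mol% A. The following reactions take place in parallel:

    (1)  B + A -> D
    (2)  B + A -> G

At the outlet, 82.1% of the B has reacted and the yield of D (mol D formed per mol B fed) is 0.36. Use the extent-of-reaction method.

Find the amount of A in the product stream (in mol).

Yield of D: 1ξ₁ / 258.9 = 0.36 → ξ₁ = 93.21 mol.
Conversion of B: 1ξ₁ + 1ξ₂ = 0.821 × 258.9 = 212.6 → ξ₂ = 119.4 mol.
Outlet amounts (n = n₀ + Σ ν·ξ):
  B: 258.9 − 1(93.21) − 1(119.4) = 46.35
  A: 725.6 − 1(93.21) − 1(119.4) = 513
  D: 0 + 1(93.21) = 93.21
  G: 0 + 1(119.4) = 119.4

513 mol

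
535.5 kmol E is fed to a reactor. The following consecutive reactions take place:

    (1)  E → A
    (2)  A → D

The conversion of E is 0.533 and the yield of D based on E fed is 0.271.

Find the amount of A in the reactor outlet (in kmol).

140 kmol

Conversion of E: E consumed = 1ξ₁ = 0.533 × 535.5 → ξ₁ = 285.4 kmol.
Yield of D: 1ξ₂ / 535.5 = 0.271 → ξ₂ = 145.1 kmol.
Outlet amounts (n = n₀ + Σ ν·ξ):
  E: 535.5 − 1(285.4) = 250.1
  A: 0 + 1(285.4) − 1(145.1) = 140.3
  D: 0 + 1(145.1) = 145.1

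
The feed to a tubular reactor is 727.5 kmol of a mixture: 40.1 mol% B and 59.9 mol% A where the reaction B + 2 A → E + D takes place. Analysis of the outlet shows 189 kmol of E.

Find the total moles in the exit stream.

For E: n = n₀ + 1ξ → 189 = 0 + 1ξ, giving ξ = 189 kmol.
Outlet amounts (n = n₀ + ν ξ):
  B: 291.7 − 1(189) = 102.7
  A: 435.8 − 2(189) = 57.77
  E: 0 + 1(189) = 189
  D: 0 + 1(189) = 189
Total out = 102.7 + 57.77 + 189 + 189 = 538.5 kmol.

538 kmol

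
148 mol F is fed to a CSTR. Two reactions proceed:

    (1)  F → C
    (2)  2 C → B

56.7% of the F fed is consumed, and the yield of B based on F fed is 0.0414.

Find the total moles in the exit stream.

142 mol

Conversion of F: F consumed = 1ξ₁ = 0.567 × 148 → ξ₁ = 83.92 mol.
Yield of B: 1ξ₂ / 148 = 0.0414 → ξ₂ = 6.127 mol.
Outlet amounts (n = n₀ + Σ ν·ξ):
  F: 148 − 1(83.92) = 64.08
  C: 0 + 1(83.92) − 2(6.127) = 71.66
  B: 0 + 1(6.127) = 6.127
Total out = 64.08 + 71.66 + 6.127 = 141.9 mol.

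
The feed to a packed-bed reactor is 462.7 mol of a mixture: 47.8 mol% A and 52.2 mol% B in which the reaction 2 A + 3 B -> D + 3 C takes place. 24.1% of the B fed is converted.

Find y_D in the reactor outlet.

0.0438

B reacted = 0.241 × 241.5 = 58.21 mol; ν_B = −3, so ξ = 58.21/3 = 19.4 mol.
Outlet amounts (n = n₀ + ν ξ):
  A: 221.2 − 2(19.4) = 182.4
  B: 241.5 − 3(19.4) = 183.3
  D: 0 + 1(19.4) = 19.4
  C: 0 + 3(19.4) = 58.21
Total out = 443.3 mol; y_D = 19.4 / 443.3 = 0.04377.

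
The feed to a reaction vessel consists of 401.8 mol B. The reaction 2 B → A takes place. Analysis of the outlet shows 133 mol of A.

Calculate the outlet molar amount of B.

136 mol

For A: n = n₀ + 1ξ → 133 = 0 + 1ξ, giving ξ = 133 mol.
Outlet amounts (n = n₀ + ν ξ):
  B: 401.8 − 2(133) = 135.8
  A: 0 + 1(133) = 133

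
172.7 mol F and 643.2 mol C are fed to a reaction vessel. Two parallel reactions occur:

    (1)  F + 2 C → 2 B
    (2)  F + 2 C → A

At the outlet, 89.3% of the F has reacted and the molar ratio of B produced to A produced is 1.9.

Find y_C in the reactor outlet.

0.575

Conversion of F: F consumed = 0.893 × 172.7 = 154.2 mol = 1ξ₁ + 1ξ₂.
Selectivity: 2ξ₁ / (1ξ₂) = 1.9 → ξ₁ = 0.95 ξ₂.
Substitute: (1·0.95 + 1) ξ₂ = 154.2 → ξ₂ = 79.09 mol, ξ₁ = 75.13 mol.
Outlet amounts (n = n₀ + Σ ν·ξ):
  F: 172.7 − 1(75.13) − 1(79.09) = 18.48
  C: 643.2 − 2(75.13) − 2(79.09) = 334.8
  B: 0 + 2(75.13) = 150.3
  A: 0 + 1(79.09) = 79.09
Total out = 582.6 mol; y_C = 334.8 / 582.6 = 0.5746.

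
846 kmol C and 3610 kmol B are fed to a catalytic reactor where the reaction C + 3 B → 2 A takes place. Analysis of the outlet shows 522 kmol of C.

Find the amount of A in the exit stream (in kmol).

648 kmol

For C: n = n₀ − 1ξ → 522 = 846 − 1ξ, giving ξ = 324 kmol.
Outlet amounts (n = n₀ + ν ξ):
  C: 846 − 1(324) = 522
  B: 3610 − 3(324) = 2638
  A: 0 + 2(324) = 648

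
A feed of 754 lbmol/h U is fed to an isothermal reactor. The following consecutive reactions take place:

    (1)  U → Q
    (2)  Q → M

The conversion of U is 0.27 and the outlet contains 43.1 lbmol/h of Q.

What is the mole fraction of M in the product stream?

0.213

Conversion of U: U consumed = 1ξ₁ = 0.27 × 754 → ξ₁ = 203.6 lbmol/h.
Q balance: n_Q = 0 + 1ξ₁ − 1ξ₂ = 43.1 → ξ₂ = (1·203.6 − 43.1)/1 = 160.5 lbmol/h.
Outlet amounts (n = n₀ + Σ ν·ξ):
  U: 754 − 1(203.6) = 550.4
  Q: 0 + 1(203.6) − 1(160.5) = 43.1
  M: 0 + 1(160.5) = 160.5
Total out = 754 lbmol/h; y_M = 160.5 / 754 = 0.2128.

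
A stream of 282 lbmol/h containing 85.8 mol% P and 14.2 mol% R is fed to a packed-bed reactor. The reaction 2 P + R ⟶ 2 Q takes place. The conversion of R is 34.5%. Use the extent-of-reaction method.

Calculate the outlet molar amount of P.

R reacted = 0.345 × 40.04 = 13.82 lbmol/h; ν_R = −1, so ξ = 13.82/1 = 13.82 lbmol/h.
Outlet amounts (n = n₀ + ν ξ):
  P: 242 − 2(13.82) = 214.3
  R: 40.04 − 1(13.82) = 26.23
  Q: 0 + 2(13.82) = 27.63

214 lbmol/h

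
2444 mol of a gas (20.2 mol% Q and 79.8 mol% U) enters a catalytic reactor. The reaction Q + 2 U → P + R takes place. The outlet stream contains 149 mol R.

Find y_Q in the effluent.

0.15

For R: n = n₀ + 1ξ → 149 = 0 + 1ξ, giving ξ = 149 mol.
Outlet amounts (n = n₀ + ν ξ):
  Q: 493.7 − 1(149) = 344.7
  U: 1950 − 2(149) = 1652
  P: 0 + 1(149) = 149
  R: 0 + 1(149) = 149
Total out = 2295 mol; y_Q = 344.7 / 2295 = 0.1502.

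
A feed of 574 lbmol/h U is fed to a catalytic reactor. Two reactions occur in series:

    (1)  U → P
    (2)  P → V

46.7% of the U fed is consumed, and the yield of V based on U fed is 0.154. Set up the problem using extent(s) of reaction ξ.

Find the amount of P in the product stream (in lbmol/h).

180 lbmol/h

Conversion of U: U consumed = 1ξ₁ = 0.467 × 574 → ξ₁ = 268.1 lbmol/h.
Yield of V: 1ξ₂ / 574 = 0.154 → ξ₂ = 88.4 lbmol/h.
Outlet amounts (n = n₀ + Σ ν·ξ):
  U: 574 − 1(268.1) = 305.9
  P: 0 + 1(268.1) − 1(88.4) = 179.7
  V: 0 + 1(88.4) = 88.4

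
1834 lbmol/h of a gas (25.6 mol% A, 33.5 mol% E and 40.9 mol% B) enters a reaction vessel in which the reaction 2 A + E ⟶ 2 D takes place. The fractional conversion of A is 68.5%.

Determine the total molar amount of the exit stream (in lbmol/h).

1670 lbmol/h

A reacted = 0.685 × 469.5 = 321.6 lbmol/h; ν_A = −2, so ξ = 321.6/2 = 160.8 lbmol/h.
Outlet amounts (n = n₀ + ν ξ):
  A: 469.5 − 2(160.8) = 147.9
  E: 614.4 − 1(160.8) = 453.6
  D: 0 + 2(160.8) = 321.6
  B: 750.1 (inert)
Total out = 147.9 + 453.6 + 321.6 + 750.1 = 1673 lbmol/h.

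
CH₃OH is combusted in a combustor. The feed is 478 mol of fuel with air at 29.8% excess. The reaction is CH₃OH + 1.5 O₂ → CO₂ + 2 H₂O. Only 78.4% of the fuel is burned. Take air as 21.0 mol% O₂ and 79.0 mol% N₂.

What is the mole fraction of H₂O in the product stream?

Stoichiometric O₂ = 1.5 × 478 = 717 mol; O₂ fed = 717 × 1.298 = 930.7 mol.
N₂ fed = 930.7 × 79/21 = 3501 mol.
Fuel reacted = 0.784 × 478 → ξ = 374.8 mol.
Outlet (n = n₀ + ν ξ):
  CH₃OH: 478 − 1(374.8) = 103.2
  O₂: 930.7 − 1.5(374.8) = 368.5
  N₂: 3501 (inert)
  CO₂: 0 + 1(374.8) = 374.8
  H₂O: 0 + 2(374.8) = 749.5
Total out = 5097 mol; y_H₂O = 749.5 / 5097 = 0.147.

0.147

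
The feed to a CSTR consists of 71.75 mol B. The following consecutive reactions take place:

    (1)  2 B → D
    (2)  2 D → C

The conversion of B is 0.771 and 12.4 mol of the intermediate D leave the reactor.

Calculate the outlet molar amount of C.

Conversion of B: B consumed = 2ξ₁ = 0.771 × 71.75 → ξ₁ = 27.66 mol.
D balance: n_D = 0 + 1ξ₁ − 2ξ₂ = 12.4 → ξ₂ = (1·27.66 − 12.4)/2 = 7.63 mol.
Outlet amounts (n = n₀ + Σ ν·ξ):
  B: 71.75 − 2(27.66) = 16.43
  D: 0 + 1(27.66) − 2(7.63) = 12.4
  C: 0 + 1(7.63) = 7.63

7.63 mol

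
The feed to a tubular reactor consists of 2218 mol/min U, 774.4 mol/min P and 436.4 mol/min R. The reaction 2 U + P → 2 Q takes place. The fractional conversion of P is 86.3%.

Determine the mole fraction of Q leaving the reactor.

P reacted = 0.863 × 774.4 = 668.3 mol/min; ν_P = −1, so ξ = 668.3/1 = 668.3 mol/min.
Outlet amounts (n = n₀ + ν ξ):
  U: 2218 − 2(668.3) = 881.4
  P: 774.4 − 1(668.3) = 106.1
  Q: 0 + 2(668.3) = 1337
  R: 436.4 (inert)
Total out = 2760 mol/min; y_Q = 1337 / 2760 = 0.4842.

0.484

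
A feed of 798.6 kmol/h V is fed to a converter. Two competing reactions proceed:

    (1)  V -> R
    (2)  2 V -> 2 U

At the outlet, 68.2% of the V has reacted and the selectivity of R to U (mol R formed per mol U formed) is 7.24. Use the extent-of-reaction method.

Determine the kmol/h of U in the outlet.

Conversion of V: V consumed = 0.682 × 798.6 = 544.6 kmol/h = 1ξ₁ + 2ξ₂.
Selectivity: 1ξ₁ / (2ξ₂) = 7.24 → ξ₁ = 14.48 ξ₂.
Substitute: (1·14.48 + 2) ξ₂ = 544.6 → ξ₂ = 33.05 kmol/h, ξ₁ = 478.5 kmol/h.
Outlet amounts (n = n₀ + Σ ν·ξ):
  V: 798.6 − 1(478.5) − 2(33.05) = 254
  R: 0 + 1(478.5) = 478.5
  U: 0 + 2(33.05) = 66.1

66.1 kmol/h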